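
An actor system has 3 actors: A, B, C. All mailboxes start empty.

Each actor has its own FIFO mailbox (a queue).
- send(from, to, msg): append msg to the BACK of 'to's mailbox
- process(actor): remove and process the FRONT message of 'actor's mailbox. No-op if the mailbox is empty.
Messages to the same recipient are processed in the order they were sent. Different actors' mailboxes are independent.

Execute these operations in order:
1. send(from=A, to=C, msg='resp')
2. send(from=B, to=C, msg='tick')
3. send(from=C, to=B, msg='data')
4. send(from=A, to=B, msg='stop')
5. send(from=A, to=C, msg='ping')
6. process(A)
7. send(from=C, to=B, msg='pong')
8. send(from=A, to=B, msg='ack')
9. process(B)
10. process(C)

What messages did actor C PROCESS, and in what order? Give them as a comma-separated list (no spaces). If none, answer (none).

After 1 (send(from=A, to=C, msg='resp')): A:[] B:[] C:[resp]
After 2 (send(from=B, to=C, msg='tick')): A:[] B:[] C:[resp,tick]
After 3 (send(from=C, to=B, msg='data')): A:[] B:[data] C:[resp,tick]
After 4 (send(from=A, to=B, msg='stop')): A:[] B:[data,stop] C:[resp,tick]
After 5 (send(from=A, to=C, msg='ping')): A:[] B:[data,stop] C:[resp,tick,ping]
After 6 (process(A)): A:[] B:[data,stop] C:[resp,tick,ping]
After 7 (send(from=C, to=B, msg='pong')): A:[] B:[data,stop,pong] C:[resp,tick,ping]
After 8 (send(from=A, to=B, msg='ack')): A:[] B:[data,stop,pong,ack] C:[resp,tick,ping]
After 9 (process(B)): A:[] B:[stop,pong,ack] C:[resp,tick,ping]
After 10 (process(C)): A:[] B:[stop,pong,ack] C:[tick,ping]

Answer: resp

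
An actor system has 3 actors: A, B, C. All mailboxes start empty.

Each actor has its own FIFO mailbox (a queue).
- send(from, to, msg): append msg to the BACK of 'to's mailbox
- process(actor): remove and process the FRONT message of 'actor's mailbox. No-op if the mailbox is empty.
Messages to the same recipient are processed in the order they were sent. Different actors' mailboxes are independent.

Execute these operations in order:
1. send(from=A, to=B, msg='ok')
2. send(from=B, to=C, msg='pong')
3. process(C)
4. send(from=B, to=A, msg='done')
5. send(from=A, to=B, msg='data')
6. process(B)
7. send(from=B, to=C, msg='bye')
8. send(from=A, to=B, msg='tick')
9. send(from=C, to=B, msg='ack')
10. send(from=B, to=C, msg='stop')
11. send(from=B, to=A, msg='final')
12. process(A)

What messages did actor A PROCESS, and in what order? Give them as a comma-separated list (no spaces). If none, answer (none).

After 1 (send(from=A, to=B, msg='ok')): A:[] B:[ok] C:[]
After 2 (send(from=B, to=C, msg='pong')): A:[] B:[ok] C:[pong]
After 3 (process(C)): A:[] B:[ok] C:[]
After 4 (send(from=B, to=A, msg='done')): A:[done] B:[ok] C:[]
After 5 (send(from=A, to=B, msg='data')): A:[done] B:[ok,data] C:[]
After 6 (process(B)): A:[done] B:[data] C:[]
After 7 (send(from=B, to=C, msg='bye')): A:[done] B:[data] C:[bye]
After 8 (send(from=A, to=B, msg='tick')): A:[done] B:[data,tick] C:[bye]
After 9 (send(from=C, to=B, msg='ack')): A:[done] B:[data,tick,ack] C:[bye]
After 10 (send(from=B, to=C, msg='stop')): A:[done] B:[data,tick,ack] C:[bye,stop]
After 11 (send(from=B, to=A, msg='final')): A:[done,final] B:[data,tick,ack] C:[bye,stop]
After 12 (process(A)): A:[final] B:[data,tick,ack] C:[bye,stop]

Answer: done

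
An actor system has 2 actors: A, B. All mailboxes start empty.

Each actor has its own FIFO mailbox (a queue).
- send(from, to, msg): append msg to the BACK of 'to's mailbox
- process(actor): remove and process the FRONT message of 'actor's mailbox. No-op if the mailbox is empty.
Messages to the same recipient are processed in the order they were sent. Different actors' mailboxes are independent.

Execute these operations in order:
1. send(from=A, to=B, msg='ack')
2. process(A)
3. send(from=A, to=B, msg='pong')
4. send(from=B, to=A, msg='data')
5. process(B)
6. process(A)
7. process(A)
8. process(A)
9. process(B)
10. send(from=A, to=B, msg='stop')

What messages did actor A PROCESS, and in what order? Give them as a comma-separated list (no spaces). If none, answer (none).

Answer: data

Derivation:
After 1 (send(from=A, to=B, msg='ack')): A:[] B:[ack]
After 2 (process(A)): A:[] B:[ack]
After 3 (send(from=A, to=B, msg='pong')): A:[] B:[ack,pong]
After 4 (send(from=B, to=A, msg='data')): A:[data] B:[ack,pong]
After 5 (process(B)): A:[data] B:[pong]
After 6 (process(A)): A:[] B:[pong]
After 7 (process(A)): A:[] B:[pong]
After 8 (process(A)): A:[] B:[pong]
After 9 (process(B)): A:[] B:[]
After 10 (send(from=A, to=B, msg='stop')): A:[] B:[stop]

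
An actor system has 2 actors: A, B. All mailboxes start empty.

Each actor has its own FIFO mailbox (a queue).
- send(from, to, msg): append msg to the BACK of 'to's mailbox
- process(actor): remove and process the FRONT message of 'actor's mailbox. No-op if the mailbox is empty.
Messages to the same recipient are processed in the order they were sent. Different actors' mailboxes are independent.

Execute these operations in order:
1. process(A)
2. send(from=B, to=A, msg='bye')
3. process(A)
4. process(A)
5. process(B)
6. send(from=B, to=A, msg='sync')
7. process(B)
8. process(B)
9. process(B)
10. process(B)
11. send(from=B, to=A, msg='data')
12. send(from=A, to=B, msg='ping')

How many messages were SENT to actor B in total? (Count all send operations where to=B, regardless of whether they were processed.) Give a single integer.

After 1 (process(A)): A:[] B:[]
After 2 (send(from=B, to=A, msg='bye')): A:[bye] B:[]
After 3 (process(A)): A:[] B:[]
After 4 (process(A)): A:[] B:[]
After 5 (process(B)): A:[] B:[]
After 6 (send(from=B, to=A, msg='sync')): A:[sync] B:[]
After 7 (process(B)): A:[sync] B:[]
After 8 (process(B)): A:[sync] B:[]
After 9 (process(B)): A:[sync] B:[]
After 10 (process(B)): A:[sync] B:[]
After 11 (send(from=B, to=A, msg='data')): A:[sync,data] B:[]
After 12 (send(from=A, to=B, msg='ping')): A:[sync,data] B:[ping]

Answer: 1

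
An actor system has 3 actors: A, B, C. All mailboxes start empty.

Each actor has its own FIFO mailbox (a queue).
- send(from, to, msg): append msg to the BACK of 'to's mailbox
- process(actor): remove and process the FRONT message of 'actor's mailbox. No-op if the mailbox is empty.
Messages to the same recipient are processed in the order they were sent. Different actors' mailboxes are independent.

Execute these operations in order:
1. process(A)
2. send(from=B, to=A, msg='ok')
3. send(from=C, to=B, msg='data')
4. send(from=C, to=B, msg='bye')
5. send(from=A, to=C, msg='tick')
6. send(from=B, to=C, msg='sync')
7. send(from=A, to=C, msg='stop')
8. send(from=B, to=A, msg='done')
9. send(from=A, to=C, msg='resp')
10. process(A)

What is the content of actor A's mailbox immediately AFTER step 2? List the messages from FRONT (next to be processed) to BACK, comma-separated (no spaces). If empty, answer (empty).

After 1 (process(A)): A:[] B:[] C:[]
After 2 (send(from=B, to=A, msg='ok')): A:[ok] B:[] C:[]

ok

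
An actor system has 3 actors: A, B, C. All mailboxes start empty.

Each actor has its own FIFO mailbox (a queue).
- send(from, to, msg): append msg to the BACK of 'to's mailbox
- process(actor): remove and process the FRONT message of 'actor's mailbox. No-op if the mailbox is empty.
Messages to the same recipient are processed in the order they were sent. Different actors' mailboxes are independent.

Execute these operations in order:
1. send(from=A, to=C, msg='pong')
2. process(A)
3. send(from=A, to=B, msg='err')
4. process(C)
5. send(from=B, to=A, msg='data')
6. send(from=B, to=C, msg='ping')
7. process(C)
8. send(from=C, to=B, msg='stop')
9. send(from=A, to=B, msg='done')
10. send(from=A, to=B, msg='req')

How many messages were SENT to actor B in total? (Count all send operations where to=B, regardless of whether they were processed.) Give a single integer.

After 1 (send(from=A, to=C, msg='pong')): A:[] B:[] C:[pong]
After 2 (process(A)): A:[] B:[] C:[pong]
After 3 (send(from=A, to=B, msg='err')): A:[] B:[err] C:[pong]
After 4 (process(C)): A:[] B:[err] C:[]
After 5 (send(from=B, to=A, msg='data')): A:[data] B:[err] C:[]
After 6 (send(from=B, to=C, msg='ping')): A:[data] B:[err] C:[ping]
After 7 (process(C)): A:[data] B:[err] C:[]
After 8 (send(from=C, to=B, msg='stop')): A:[data] B:[err,stop] C:[]
After 9 (send(from=A, to=B, msg='done')): A:[data] B:[err,stop,done] C:[]
After 10 (send(from=A, to=B, msg='req')): A:[data] B:[err,stop,done,req] C:[]

Answer: 4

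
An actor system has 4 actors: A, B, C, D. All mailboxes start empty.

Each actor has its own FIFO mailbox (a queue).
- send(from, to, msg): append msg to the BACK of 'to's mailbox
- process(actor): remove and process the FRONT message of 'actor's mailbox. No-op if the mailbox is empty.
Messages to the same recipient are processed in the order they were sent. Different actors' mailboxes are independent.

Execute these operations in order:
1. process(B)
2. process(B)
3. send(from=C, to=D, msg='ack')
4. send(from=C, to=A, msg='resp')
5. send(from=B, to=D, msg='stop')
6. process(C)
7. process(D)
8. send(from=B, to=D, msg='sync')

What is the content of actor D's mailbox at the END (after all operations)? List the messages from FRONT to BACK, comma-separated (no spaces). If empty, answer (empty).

Answer: stop,sync

Derivation:
After 1 (process(B)): A:[] B:[] C:[] D:[]
After 2 (process(B)): A:[] B:[] C:[] D:[]
After 3 (send(from=C, to=D, msg='ack')): A:[] B:[] C:[] D:[ack]
After 4 (send(from=C, to=A, msg='resp')): A:[resp] B:[] C:[] D:[ack]
After 5 (send(from=B, to=D, msg='stop')): A:[resp] B:[] C:[] D:[ack,stop]
After 6 (process(C)): A:[resp] B:[] C:[] D:[ack,stop]
After 7 (process(D)): A:[resp] B:[] C:[] D:[stop]
After 8 (send(from=B, to=D, msg='sync')): A:[resp] B:[] C:[] D:[stop,sync]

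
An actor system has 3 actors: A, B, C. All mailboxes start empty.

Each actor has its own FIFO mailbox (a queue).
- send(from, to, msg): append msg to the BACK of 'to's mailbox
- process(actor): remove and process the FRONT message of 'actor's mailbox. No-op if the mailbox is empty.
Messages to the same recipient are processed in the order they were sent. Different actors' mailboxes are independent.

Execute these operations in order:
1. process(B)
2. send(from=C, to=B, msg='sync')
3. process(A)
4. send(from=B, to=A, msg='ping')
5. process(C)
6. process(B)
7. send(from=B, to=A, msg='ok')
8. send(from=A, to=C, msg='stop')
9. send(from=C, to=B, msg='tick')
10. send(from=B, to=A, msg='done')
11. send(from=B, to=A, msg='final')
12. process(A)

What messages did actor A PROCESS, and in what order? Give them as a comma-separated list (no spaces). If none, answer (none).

After 1 (process(B)): A:[] B:[] C:[]
After 2 (send(from=C, to=B, msg='sync')): A:[] B:[sync] C:[]
After 3 (process(A)): A:[] B:[sync] C:[]
After 4 (send(from=B, to=A, msg='ping')): A:[ping] B:[sync] C:[]
After 5 (process(C)): A:[ping] B:[sync] C:[]
After 6 (process(B)): A:[ping] B:[] C:[]
After 7 (send(from=B, to=A, msg='ok')): A:[ping,ok] B:[] C:[]
After 8 (send(from=A, to=C, msg='stop')): A:[ping,ok] B:[] C:[stop]
After 9 (send(from=C, to=B, msg='tick')): A:[ping,ok] B:[tick] C:[stop]
After 10 (send(from=B, to=A, msg='done')): A:[ping,ok,done] B:[tick] C:[stop]
After 11 (send(from=B, to=A, msg='final')): A:[ping,ok,done,final] B:[tick] C:[stop]
After 12 (process(A)): A:[ok,done,final] B:[tick] C:[stop]

Answer: ping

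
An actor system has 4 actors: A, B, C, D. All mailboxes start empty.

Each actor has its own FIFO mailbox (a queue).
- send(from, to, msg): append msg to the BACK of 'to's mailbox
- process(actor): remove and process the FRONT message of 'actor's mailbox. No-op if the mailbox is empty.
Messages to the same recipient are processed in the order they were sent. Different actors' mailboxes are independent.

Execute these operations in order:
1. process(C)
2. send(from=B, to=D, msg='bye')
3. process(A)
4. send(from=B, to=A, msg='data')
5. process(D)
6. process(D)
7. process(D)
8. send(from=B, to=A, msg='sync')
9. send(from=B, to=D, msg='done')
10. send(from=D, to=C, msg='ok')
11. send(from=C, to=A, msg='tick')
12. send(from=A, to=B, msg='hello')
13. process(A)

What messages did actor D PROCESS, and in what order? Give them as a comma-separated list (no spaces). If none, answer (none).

Answer: bye

Derivation:
After 1 (process(C)): A:[] B:[] C:[] D:[]
After 2 (send(from=B, to=D, msg='bye')): A:[] B:[] C:[] D:[bye]
After 3 (process(A)): A:[] B:[] C:[] D:[bye]
After 4 (send(from=B, to=A, msg='data')): A:[data] B:[] C:[] D:[bye]
After 5 (process(D)): A:[data] B:[] C:[] D:[]
After 6 (process(D)): A:[data] B:[] C:[] D:[]
After 7 (process(D)): A:[data] B:[] C:[] D:[]
After 8 (send(from=B, to=A, msg='sync')): A:[data,sync] B:[] C:[] D:[]
After 9 (send(from=B, to=D, msg='done')): A:[data,sync] B:[] C:[] D:[done]
After 10 (send(from=D, to=C, msg='ok')): A:[data,sync] B:[] C:[ok] D:[done]
After 11 (send(from=C, to=A, msg='tick')): A:[data,sync,tick] B:[] C:[ok] D:[done]
After 12 (send(from=A, to=B, msg='hello')): A:[data,sync,tick] B:[hello] C:[ok] D:[done]
After 13 (process(A)): A:[sync,tick] B:[hello] C:[ok] D:[done]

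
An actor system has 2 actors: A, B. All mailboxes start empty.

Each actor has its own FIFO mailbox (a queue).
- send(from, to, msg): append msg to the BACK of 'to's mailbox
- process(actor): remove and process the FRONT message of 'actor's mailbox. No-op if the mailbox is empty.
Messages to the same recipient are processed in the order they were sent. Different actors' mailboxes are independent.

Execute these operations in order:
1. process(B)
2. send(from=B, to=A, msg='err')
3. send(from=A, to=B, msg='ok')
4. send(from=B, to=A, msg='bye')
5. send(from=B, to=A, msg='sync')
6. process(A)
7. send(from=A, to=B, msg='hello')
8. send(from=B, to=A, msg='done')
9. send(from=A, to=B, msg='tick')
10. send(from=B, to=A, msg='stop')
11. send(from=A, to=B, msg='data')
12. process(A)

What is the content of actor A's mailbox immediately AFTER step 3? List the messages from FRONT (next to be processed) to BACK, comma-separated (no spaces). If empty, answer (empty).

After 1 (process(B)): A:[] B:[]
After 2 (send(from=B, to=A, msg='err')): A:[err] B:[]
After 3 (send(from=A, to=B, msg='ok')): A:[err] B:[ok]

err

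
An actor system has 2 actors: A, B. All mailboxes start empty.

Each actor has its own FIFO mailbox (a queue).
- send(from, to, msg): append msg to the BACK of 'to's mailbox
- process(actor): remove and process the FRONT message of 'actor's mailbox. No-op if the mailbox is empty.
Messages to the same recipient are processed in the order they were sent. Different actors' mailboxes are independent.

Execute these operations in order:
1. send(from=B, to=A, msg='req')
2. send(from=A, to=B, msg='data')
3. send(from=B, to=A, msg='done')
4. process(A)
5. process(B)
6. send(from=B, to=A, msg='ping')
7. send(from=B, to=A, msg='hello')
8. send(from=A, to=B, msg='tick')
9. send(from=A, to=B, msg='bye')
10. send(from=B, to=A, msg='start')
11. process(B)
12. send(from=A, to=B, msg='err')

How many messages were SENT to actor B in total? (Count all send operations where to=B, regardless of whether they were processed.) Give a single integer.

Answer: 4

Derivation:
After 1 (send(from=B, to=A, msg='req')): A:[req] B:[]
After 2 (send(from=A, to=B, msg='data')): A:[req] B:[data]
After 3 (send(from=B, to=A, msg='done')): A:[req,done] B:[data]
After 4 (process(A)): A:[done] B:[data]
After 5 (process(B)): A:[done] B:[]
After 6 (send(from=B, to=A, msg='ping')): A:[done,ping] B:[]
After 7 (send(from=B, to=A, msg='hello')): A:[done,ping,hello] B:[]
After 8 (send(from=A, to=B, msg='tick')): A:[done,ping,hello] B:[tick]
After 9 (send(from=A, to=B, msg='bye')): A:[done,ping,hello] B:[tick,bye]
After 10 (send(from=B, to=A, msg='start')): A:[done,ping,hello,start] B:[tick,bye]
After 11 (process(B)): A:[done,ping,hello,start] B:[bye]
After 12 (send(from=A, to=B, msg='err')): A:[done,ping,hello,start] B:[bye,err]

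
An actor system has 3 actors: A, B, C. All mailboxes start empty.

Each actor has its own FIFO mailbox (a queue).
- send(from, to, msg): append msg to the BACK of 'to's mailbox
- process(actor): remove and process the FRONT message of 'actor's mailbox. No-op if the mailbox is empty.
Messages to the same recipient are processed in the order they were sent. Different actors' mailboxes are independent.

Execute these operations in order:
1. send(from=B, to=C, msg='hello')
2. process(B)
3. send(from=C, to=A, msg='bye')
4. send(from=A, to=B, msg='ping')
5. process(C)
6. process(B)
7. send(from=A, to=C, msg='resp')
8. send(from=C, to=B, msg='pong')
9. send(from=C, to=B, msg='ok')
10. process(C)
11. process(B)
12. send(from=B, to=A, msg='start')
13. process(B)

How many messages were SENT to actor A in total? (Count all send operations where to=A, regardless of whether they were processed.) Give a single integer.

After 1 (send(from=B, to=C, msg='hello')): A:[] B:[] C:[hello]
After 2 (process(B)): A:[] B:[] C:[hello]
After 3 (send(from=C, to=A, msg='bye')): A:[bye] B:[] C:[hello]
After 4 (send(from=A, to=B, msg='ping')): A:[bye] B:[ping] C:[hello]
After 5 (process(C)): A:[bye] B:[ping] C:[]
After 6 (process(B)): A:[bye] B:[] C:[]
After 7 (send(from=A, to=C, msg='resp')): A:[bye] B:[] C:[resp]
After 8 (send(from=C, to=B, msg='pong')): A:[bye] B:[pong] C:[resp]
After 9 (send(from=C, to=B, msg='ok')): A:[bye] B:[pong,ok] C:[resp]
After 10 (process(C)): A:[bye] B:[pong,ok] C:[]
After 11 (process(B)): A:[bye] B:[ok] C:[]
After 12 (send(from=B, to=A, msg='start')): A:[bye,start] B:[ok] C:[]
After 13 (process(B)): A:[bye,start] B:[] C:[]

Answer: 2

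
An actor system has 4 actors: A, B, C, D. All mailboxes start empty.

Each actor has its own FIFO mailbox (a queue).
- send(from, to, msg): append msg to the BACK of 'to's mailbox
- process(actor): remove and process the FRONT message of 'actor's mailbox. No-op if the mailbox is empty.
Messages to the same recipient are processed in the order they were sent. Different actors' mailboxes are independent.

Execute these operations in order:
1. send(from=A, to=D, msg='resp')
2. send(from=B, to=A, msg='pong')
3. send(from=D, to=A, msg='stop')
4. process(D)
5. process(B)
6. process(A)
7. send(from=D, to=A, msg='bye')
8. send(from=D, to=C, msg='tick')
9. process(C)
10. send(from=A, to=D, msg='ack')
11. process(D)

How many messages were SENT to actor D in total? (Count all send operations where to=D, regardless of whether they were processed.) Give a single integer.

After 1 (send(from=A, to=D, msg='resp')): A:[] B:[] C:[] D:[resp]
After 2 (send(from=B, to=A, msg='pong')): A:[pong] B:[] C:[] D:[resp]
After 3 (send(from=D, to=A, msg='stop')): A:[pong,stop] B:[] C:[] D:[resp]
After 4 (process(D)): A:[pong,stop] B:[] C:[] D:[]
After 5 (process(B)): A:[pong,stop] B:[] C:[] D:[]
After 6 (process(A)): A:[stop] B:[] C:[] D:[]
After 7 (send(from=D, to=A, msg='bye')): A:[stop,bye] B:[] C:[] D:[]
After 8 (send(from=D, to=C, msg='tick')): A:[stop,bye] B:[] C:[tick] D:[]
After 9 (process(C)): A:[stop,bye] B:[] C:[] D:[]
After 10 (send(from=A, to=D, msg='ack')): A:[stop,bye] B:[] C:[] D:[ack]
After 11 (process(D)): A:[stop,bye] B:[] C:[] D:[]

Answer: 2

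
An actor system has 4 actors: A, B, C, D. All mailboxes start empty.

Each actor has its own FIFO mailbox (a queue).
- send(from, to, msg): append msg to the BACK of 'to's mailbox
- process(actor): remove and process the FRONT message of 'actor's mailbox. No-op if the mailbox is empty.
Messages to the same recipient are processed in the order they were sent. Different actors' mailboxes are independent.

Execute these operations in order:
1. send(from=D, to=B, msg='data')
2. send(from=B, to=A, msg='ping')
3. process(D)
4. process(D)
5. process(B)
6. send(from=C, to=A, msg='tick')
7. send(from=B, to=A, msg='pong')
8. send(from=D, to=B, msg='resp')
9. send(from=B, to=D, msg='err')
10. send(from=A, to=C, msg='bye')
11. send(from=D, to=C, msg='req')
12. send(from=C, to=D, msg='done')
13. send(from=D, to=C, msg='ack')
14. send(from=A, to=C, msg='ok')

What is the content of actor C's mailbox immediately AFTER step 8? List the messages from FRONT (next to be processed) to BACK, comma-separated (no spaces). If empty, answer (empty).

After 1 (send(from=D, to=B, msg='data')): A:[] B:[data] C:[] D:[]
After 2 (send(from=B, to=A, msg='ping')): A:[ping] B:[data] C:[] D:[]
After 3 (process(D)): A:[ping] B:[data] C:[] D:[]
After 4 (process(D)): A:[ping] B:[data] C:[] D:[]
After 5 (process(B)): A:[ping] B:[] C:[] D:[]
After 6 (send(from=C, to=A, msg='tick')): A:[ping,tick] B:[] C:[] D:[]
After 7 (send(from=B, to=A, msg='pong')): A:[ping,tick,pong] B:[] C:[] D:[]
After 8 (send(from=D, to=B, msg='resp')): A:[ping,tick,pong] B:[resp] C:[] D:[]

(empty)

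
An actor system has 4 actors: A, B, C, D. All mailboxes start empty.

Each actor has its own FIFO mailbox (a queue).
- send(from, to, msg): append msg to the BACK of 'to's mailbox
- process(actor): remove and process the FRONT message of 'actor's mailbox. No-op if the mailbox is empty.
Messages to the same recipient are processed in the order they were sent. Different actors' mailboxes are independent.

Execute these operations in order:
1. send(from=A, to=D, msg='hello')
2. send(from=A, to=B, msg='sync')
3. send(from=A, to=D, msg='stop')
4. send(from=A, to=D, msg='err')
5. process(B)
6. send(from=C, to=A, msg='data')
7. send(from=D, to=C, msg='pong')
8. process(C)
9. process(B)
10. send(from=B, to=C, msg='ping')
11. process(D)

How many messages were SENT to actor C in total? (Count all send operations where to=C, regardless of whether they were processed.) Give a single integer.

After 1 (send(from=A, to=D, msg='hello')): A:[] B:[] C:[] D:[hello]
After 2 (send(from=A, to=B, msg='sync')): A:[] B:[sync] C:[] D:[hello]
After 3 (send(from=A, to=D, msg='stop')): A:[] B:[sync] C:[] D:[hello,stop]
After 4 (send(from=A, to=D, msg='err')): A:[] B:[sync] C:[] D:[hello,stop,err]
After 5 (process(B)): A:[] B:[] C:[] D:[hello,stop,err]
After 6 (send(from=C, to=A, msg='data')): A:[data] B:[] C:[] D:[hello,stop,err]
After 7 (send(from=D, to=C, msg='pong')): A:[data] B:[] C:[pong] D:[hello,stop,err]
After 8 (process(C)): A:[data] B:[] C:[] D:[hello,stop,err]
After 9 (process(B)): A:[data] B:[] C:[] D:[hello,stop,err]
After 10 (send(from=B, to=C, msg='ping')): A:[data] B:[] C:[ping] D:[hello,stop,err]
After 11 (process(D)): A:[data] B:[] C:[ping] D:[stop,err]

Answer: 2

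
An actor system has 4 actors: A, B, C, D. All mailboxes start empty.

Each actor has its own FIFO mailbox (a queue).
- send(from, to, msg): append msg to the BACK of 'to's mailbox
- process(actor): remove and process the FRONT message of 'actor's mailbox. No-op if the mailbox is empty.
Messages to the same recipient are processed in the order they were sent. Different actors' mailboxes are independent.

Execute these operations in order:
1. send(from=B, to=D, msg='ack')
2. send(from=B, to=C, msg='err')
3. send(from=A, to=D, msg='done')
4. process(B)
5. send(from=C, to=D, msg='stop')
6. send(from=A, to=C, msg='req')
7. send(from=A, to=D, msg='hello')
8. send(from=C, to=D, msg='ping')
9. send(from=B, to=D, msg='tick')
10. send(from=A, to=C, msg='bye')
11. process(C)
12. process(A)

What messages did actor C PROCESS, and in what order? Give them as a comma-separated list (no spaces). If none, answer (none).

Answer: err

Derivation:
After 1 (send(from=B, to=D, msg='ack')): A:[] B:[] C:[] D:[ack]
After 2 (send(from=B, to=C, msg='err')): A:[] B:[] C:[err] D:[ack]
After 3 (send(from=A, to=D, msg='done')): A:[] B:[] C:[err] D:[ack,done]
After 4 (process(B)): A:[] B:[] C:[err] D:[ack,done]
After 5 (send(from=C, to=D, msg='stop')): A:[] B:[] C:[err] D:[ack,done,stop]
After 6 (send(from=A, to=C, msg='req')): A:[] B:[] C:[err,req] D:[ack,done,stop]
After 7 (send(from=A, to=D, msg='hello')): A:[] B:[] C:[err,req] D:[ack,done,stop,hello]
After 8 (send(from=C, to=D, msg='ping')): A:[] B:[] C:[err,req] D:[ack,done,stop,hello,ping]
After 9 (send(from=B, to=D, msg='tick')): A:[] B:[] C:[err,req] D:[ack,done,stop,hello,ping,tick]
After 10 (send(from=A, to=C, msg='bye')): A:[] B:[] C:[err,req,bye] D:[ack,done,stop,hello,ping,tick]
After 11 (process(C)): A:[] B:[] C:[req,bye] D:[ack,done,stop,hello,ping,tick]
After 12 (process(A)): A:[] B:[] C:[req,bye] D:[ack,done,stop,hello,ping,tick]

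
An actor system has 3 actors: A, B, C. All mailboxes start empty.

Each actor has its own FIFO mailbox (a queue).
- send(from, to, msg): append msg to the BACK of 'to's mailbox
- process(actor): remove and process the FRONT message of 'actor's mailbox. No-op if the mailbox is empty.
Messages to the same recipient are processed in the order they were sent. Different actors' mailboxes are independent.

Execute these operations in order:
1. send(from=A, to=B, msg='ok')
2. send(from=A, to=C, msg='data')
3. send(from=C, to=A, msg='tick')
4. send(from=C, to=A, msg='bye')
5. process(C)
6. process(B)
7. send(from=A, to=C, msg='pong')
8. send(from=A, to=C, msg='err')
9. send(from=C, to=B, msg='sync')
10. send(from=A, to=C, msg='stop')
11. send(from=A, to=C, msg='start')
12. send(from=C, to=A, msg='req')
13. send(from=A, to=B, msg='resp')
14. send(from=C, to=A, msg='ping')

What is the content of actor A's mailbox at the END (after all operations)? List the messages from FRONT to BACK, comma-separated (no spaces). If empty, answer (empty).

Answer: tick,bye,req,ping

Derivation:
After 1 (send(from=A, to=B, msg='ok')): A:[] B:[ok] C:[]
After 2 (send(from=A, to=C, msg='data')): A:[] B:[ok] C:[data]
After 3 (send(from=C, to=A, msg='tick')): A:[tick] B:[ok] C:[data]
After 4 (send(from=C, to=A, msg='bye')): A:[tick,bye] B:[ok] C:[data]
After 5 (process(C)): A:[tick,bye] B:[ok] C:[]
After 6 (process(B)): A:[tick,bye] B:[] C:[]
After 7 (send(from=A, to=C, msg='pong')): A:[tick,bye] B:[] C:[pong]
After 8 (send(from=A, to=C, msg='err')): A:[tick,bye] B:[] C:[pong,err]
After 9 (send(from=C, to=B, msg='sync')): A:[tick,bye] B:[sync] C:[pong,err]
After 10 (send(from=A, to=C, msg='stop')): A:[tick,bye] B:[sync] C:[pong,err,stop]
After 11 (send(from=A, to=C, msg='start')): A:[tick,bye] B:[sync] C:[pong,err,stop,start]
After 12 (send(from=C, to=A, msg='req')): A:[tick,bye,req] B:[sync] C:[pong,err,stop,start]
After 13 (send(from=A, to=B, msg='resp')): A:[tick,bye,req] B:[sync,resp] C:[pong,err,stop,start]
After 14 (send(from=C, to=A, msg='ping')): A:[tick,bye,req,ping] B:[sync,resp] C:[pong,err,stop,start]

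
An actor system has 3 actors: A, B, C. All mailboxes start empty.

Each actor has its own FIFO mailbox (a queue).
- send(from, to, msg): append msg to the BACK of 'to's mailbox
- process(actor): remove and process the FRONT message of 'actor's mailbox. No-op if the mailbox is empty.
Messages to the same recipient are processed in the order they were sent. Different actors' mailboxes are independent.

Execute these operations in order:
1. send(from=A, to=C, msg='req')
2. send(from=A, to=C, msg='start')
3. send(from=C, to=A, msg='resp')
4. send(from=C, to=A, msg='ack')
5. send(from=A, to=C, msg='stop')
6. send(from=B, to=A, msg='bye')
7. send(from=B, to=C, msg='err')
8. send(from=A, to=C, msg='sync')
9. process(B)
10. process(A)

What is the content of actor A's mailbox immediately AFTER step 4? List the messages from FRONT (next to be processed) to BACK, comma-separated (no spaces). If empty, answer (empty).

After 1 (send(from=A, to=C, msg='req')): A:[] B:[] C:[req]
After 2 (send(from=A, to=C, msg='start')): A:[] B:[] C:[req,start]
After 3 (send(from=C, to=A, msg='resp')): A:[resp] B:[] C:[req,start]
After 4 (send(from=C, to=A, msg='ack')): A:[resp,ack] B:[] C:[req,start]

resp,ack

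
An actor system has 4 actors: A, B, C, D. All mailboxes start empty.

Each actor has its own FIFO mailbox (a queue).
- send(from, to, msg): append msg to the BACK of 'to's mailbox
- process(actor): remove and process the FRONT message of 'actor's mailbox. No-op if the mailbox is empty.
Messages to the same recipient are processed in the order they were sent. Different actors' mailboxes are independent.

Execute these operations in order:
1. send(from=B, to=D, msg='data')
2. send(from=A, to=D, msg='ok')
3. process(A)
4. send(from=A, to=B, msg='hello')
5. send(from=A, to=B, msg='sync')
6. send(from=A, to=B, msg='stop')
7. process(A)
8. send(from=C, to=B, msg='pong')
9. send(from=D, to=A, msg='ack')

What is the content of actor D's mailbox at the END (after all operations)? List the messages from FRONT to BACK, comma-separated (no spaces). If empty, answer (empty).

Answer: data,ok

Derivation:
After 1 (send(from=B, to=D, msg='data')): A:[] B:[] C:[] D:[data]
After 2 (send(from=A, to=D, msg='ok')): A:[] B:[] C:[] D:[data,ok]
After 3 (process(A)): A:[] B:[] C:[] D:[data,ok]
After 4 (send(from=A, to=B, msg='hello')): A:[] B:[hello] C:[] D:[data,ok]
After 5 (send(from=A, to=B, msg='sync')): A:[] B:[hello,sync] C:[] D:[data,ok]
After 6 (send(from=A, to=B, msg='stop')): A:[] B:[hello,sync,stop] C:[] D:[data,ok]
After 7 (process(A)): A:[] B:[hello,sync,stop] C:[] D:[data,ok]
After 8 (send(from=C, to=B, msg='pong')): A:[] B:[hello,sync,stop,pong] C:[] D:[data,ok]
After 9 (send(from=D, to=A, msg='ack')): A:[ack] B:[hello,sync,stop,pong] C:[] D:[data,ok]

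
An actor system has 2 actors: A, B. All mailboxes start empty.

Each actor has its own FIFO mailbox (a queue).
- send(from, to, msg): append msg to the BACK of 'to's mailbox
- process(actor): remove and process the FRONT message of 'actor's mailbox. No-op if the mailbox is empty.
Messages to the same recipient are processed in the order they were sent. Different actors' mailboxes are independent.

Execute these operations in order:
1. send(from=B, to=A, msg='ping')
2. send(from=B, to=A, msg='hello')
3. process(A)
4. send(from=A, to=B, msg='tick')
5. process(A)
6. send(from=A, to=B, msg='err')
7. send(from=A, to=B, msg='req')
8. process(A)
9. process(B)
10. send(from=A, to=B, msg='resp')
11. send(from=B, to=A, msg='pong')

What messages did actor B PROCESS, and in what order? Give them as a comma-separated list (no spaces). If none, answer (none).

Answer: tick

Derivation:
After 1 (send(from=B, to=A, msg='ping')): A:[ping] B:[]
After 2 (send(from=B, to=A, msg='hello')): A:[ping,hello] B:[]
After 3 (process(A)): A:[hello] B:[]
After 4 (send(from=A, to=B, msg='tick')): A:[hello] B:[tick]
After 5 (process(A)): A:[] B:[tick]
After 6 (send(from=A, to=B, msg='err')): A:[] B:[tick,err]
After 7 (send(from=A, to=B, msg='req')): A:[] B:[tick,err,req]
After 8 (process(A)): A:[] B:[tick,err,req]
After 9 (process(B)): A:[] B:[err,req]
After 10 (send(from=A, to=B, msg='resp')): A:[] B:[err,req,resp]
After 11 (send(from=B, to=A, msg='pong')): A:[pong] B:[err,req,resp]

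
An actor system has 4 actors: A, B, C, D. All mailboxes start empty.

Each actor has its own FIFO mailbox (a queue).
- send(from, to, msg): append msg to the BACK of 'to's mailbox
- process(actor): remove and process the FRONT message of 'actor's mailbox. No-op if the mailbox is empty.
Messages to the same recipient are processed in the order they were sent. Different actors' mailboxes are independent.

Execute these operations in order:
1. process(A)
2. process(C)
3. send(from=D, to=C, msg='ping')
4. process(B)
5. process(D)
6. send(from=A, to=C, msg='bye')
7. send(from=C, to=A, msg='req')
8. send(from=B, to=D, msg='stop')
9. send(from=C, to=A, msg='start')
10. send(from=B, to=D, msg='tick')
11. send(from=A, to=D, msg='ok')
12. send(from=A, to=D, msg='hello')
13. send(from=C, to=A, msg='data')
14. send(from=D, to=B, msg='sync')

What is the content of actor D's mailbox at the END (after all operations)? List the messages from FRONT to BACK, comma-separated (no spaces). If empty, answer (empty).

After 1 (process(A)): A:[] B:[] C:[] D:[]
After 2 (process(C)): A:[] B:[] C:[] D:[]
After 3 (send(from=D, to=C, msg='ping')): A:[] B:[] C:[ping] D:[]
After 4 (process(B)): A:[] B:[] C:[ping] D:[]
After 5 (process(D)): A:[] B:[] C:[ping] D:[]
After 6 (send(from=A, to=C, msg='bye')): A:[] B:[] C:[ping,bye] D:[]
After 7 (send(from=C, to=A, msg='req')): A:[req] B:[] C:[ping,bye] D:[]
After 8 (send(from=B, to=D, msg='stop')): A:[req] B:[] C:[ping,bye] D:[stop]
After 9 (send(from=C, to=A, msg='start')): A:[req,start] B:[] C:[ping,bye] D:[stop]
After 10 (send(from=B, to=D, msg='tick')): A:[req,start] B:[] C:[ping,bye] D:[stop,tick]
After 11 (send(from=A, to=D, msg='ok')): A:[req,start] B:[] C:[ping,bye] D:[stop,tick,ok]
After 12 (send(from=A, to=D, msg='hello')): A:[req,start] B:[] C:[ping,bye] D:[stop,tick,ok,hello]
After 13 (send(from=C, to=A, msg='data')): A:[req,start,data] B:[] C:[ping,bye] D:[stop,tick,ok,hello]
After 14 (send(from=D, to=B, msg='sync')): A:[req,start,data] B:[sync] C:[ping,bye] D:[stop,tick,ok,hello]

Answer: stop,tick,ok,hello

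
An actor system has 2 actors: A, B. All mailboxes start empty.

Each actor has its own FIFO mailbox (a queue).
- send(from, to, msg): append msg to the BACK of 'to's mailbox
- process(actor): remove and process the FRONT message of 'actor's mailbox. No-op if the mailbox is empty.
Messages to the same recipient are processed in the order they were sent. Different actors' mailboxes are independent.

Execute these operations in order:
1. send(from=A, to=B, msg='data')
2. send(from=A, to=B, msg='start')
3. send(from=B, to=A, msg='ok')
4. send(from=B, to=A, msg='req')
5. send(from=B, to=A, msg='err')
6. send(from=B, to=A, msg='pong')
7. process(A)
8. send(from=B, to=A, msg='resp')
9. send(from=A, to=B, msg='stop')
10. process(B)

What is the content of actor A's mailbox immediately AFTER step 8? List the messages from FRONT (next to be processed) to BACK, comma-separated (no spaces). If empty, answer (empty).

After 1 (send(from=A, to=B, msg='data')): A:[] B:[data]
After 2 (send(from=A, to=B, msg='start')): A:[] B:[data,start]
After 3 (send(from=B, to=A, msg='ok')): A:[ok] B:[data,start]
After 4 (send(from=B, to=A, msg='req')): A:[ok,req] B:[data,start]
After 5 (send(from=B, to=A, msg='err')): A:[ok,req,err] B:[data,start]
After 6 (send(from=B, to=A, msg='pong')): A:[ok,req,err,pong] B:[data,start]
After 7 (process(A)): A:[req,err,pong] B:[data,start]
After 8 (send(from=B, to=A, msg='resp')): A:[req,err,pong,resp] B:[data,start]

req,err,pong,resp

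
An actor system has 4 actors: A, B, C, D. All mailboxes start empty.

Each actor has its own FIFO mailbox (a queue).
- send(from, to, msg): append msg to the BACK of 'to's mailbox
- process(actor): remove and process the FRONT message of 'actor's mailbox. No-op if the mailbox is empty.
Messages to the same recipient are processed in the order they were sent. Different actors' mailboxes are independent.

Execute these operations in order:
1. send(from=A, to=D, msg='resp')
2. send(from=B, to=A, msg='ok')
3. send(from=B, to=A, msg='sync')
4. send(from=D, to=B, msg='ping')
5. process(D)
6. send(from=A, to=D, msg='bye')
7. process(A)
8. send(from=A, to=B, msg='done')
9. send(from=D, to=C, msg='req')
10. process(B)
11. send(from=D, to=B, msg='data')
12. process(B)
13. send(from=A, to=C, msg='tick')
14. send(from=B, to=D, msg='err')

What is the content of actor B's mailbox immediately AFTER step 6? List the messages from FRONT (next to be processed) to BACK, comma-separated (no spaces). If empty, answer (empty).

After 1 (send(from=A, to=D, msg='resp')): A:[] B:[] C:[] D:[resp]
After 2 (send(from=B, to=A, msg='ok')): A:[ok] B:[] C:[] D:[resp]
After 3 (send(from=B, to=A, msg='sync')): A:[ok,sync] B:[] C:[] D:[resp]
After 4 (send(from=D, to=B, msg='ping')): A:[ok,sync] B:[ping] C:[] D:[resp]
After 5 (process(D)): A:[ok,sync] B:[ping] C:[] D:[]
After 6 (send(from=A, to=D, msg='bye')): A:[ok,sync] B:[ping] C:[] D:[bye]

ping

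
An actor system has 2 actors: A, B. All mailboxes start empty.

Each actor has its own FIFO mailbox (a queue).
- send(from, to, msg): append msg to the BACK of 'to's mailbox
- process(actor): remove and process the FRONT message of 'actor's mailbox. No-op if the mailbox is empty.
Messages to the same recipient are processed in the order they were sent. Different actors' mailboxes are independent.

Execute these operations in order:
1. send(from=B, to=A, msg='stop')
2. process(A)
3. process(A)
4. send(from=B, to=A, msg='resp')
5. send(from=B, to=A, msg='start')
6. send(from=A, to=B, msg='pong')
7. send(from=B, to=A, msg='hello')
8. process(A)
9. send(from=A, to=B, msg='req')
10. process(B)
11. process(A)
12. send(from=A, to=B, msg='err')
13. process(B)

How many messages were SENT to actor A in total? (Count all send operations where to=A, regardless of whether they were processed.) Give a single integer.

Answer: 4

Derivation:
After 1 (send(from=B, to=A, msg='stop')): A:[stop] B:[]
After 2 (process(A)): A:[] B:[]
After 3 (process(A)): A:[] B:[]
After 4 (send(from=B, to=A, msg='resp')): A:[resp] B:[]
After 5 (send(from=B, to=A, msg='start')): A:[resp,start] B:[]
After 6 (send(from=A, to=B, msg='pong')): A:[resp,start] B:[pong]
After 7 (send(from=B, to=A, msg='hello')): A:[resp,start,hello] B:[pong]
After 8 (process(A)): A:[start,hello] B:[pong]
After 9 (send(from=A, to=B, msg='req')): A:[start,hello] B:[pong,req]
After 10 (process(B)): A:[start,hello] B:[req]
After 11 (process(A)): A:[hello] B:[req]
After 12 (send(from=A, to=B, msg='err')): A:[hello] B:[req,err]
After 13 (process(B)): A:[hello] B:[err]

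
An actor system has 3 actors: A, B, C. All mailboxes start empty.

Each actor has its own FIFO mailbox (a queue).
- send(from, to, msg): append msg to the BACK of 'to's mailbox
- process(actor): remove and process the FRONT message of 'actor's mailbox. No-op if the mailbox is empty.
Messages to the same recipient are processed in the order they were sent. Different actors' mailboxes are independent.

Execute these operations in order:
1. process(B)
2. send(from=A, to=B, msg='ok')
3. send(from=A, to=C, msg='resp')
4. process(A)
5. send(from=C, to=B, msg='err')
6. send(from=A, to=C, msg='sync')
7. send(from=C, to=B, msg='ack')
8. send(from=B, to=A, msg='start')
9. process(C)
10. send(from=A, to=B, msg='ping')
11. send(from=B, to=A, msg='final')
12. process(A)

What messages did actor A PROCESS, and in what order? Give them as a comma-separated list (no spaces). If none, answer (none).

Answer: start

Derivation:
After 1 (process(B)): A:[] B:[] C:[]
After 2 (send(from=A, to=B, msg='ok')): A:[] B:[ok] C:[]
After 3 (send(from=A, to=C, msg='resp')): A:[] B:[ok] C:[resp]
After 4 (process(A)): A:[] B:[ok] C:[resp]
After 5 (send(from=C, to=B, msg='err')): A:[] B:[ok,err] C:[resp]
After 6 (send(from=A, to=C, msg='sync')): A:[] B:[ok,err] C:[resp,sync]
After 7 (send(from=C, to=B, msg='ack')): A:[] B:[ok,err,ack] C:[resp,sync]
After 8 (send(from=B, to=A, msg='start')): A:[start] B:[ok,err,ack] C:[resp,sync]
After 9 (process(C)): A:[start] B:[ok,err,ack] C:[sync]
After 10 (send(from=A, to=B, msg='ping')): A:[start] B:[ok,err,ack,ping] C:[sync]
After 11 (send(from=B, to=A, msg='final')): A:[start,final] B:[ok,err,ack,ping] C:[sync]
After 12 (process(A)): A:[final] B:[ok,err,ack,ping] C:[sync]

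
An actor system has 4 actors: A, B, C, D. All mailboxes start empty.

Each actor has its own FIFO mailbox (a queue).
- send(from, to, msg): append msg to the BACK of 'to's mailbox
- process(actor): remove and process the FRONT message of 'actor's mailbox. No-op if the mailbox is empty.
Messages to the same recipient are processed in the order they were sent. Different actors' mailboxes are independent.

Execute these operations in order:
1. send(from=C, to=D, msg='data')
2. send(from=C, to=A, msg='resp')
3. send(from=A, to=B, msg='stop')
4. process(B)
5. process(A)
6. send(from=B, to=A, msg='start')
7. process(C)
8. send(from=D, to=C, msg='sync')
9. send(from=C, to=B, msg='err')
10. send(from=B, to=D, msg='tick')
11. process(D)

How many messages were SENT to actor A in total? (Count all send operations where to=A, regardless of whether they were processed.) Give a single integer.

After 1 (send(from=C, to=D, msg='data')): A:[] B:[] C:[] D:[data]
After 2 (send(from=C, to=A, msg='resp')): A:[resp] B:[] C:[] D:[data]
After 3 (send(from=A, to=B, msg='stop')): A:[resp] B:[stop] C:[] D:[data]
After 4 (process(B)): A:[resp] B:[] C:[] D:[data]
After 5 (process(A)): A:[] B:[] C:[] D:[data]
After 6 (send(from=B, to=A, msg='start')): A:[start] B:[] C:[] D:[data]
After 7 (process(C)): A:[start] B:[] C:[] D:[data]
After 8 (send(from=D, to=C, msg='sync')): A:[start] B:[] C:[sync] D:[data]
After 9 (send(from=C, to=B, msg='err')): A:[start] B:[err] C:[sync] D:[data]
After 10 (send(from=B, to=D, msg='tick')): A:[start] B:[err] C:[sync] D:[data,tick]
After 11 (process(D)): A:[start] B:[err] C:[sync] D:[tick]

Answer: 2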